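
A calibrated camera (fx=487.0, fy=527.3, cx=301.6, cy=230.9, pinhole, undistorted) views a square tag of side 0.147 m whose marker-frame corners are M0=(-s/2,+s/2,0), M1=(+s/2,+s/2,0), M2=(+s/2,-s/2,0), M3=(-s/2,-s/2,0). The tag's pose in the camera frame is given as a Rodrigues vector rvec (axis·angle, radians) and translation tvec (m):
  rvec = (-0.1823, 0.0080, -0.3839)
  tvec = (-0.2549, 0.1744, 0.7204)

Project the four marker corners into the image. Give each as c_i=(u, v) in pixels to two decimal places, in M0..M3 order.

c0=(97.40, 431.85) c1=(192.14, 389.95) c2=(159.86, 288.26) c3=(68.34, 328.11)

Intrinsics K: fx=487.0, fy=527.3, cx=301.6, cy=230.9
Marker side s = 0.147 m; corners in marker frame (Z=0):
  M0 = (-0.0735, +0.0735, 0)
  M1 = (+0.0735, +0.0735, 0)
  M2 = (+0.0735, -0.0735, 0)
  M3 = (-0.0735, -0.0735, 0)
rvec = (-0.1823, 0.0080, -0.3839), |rvec| = θ = 0.42506 rad = 24.354°
Rodrigues: sinθ=0.41238, 1−cosθ=0.08899; R = I + sinθ·[k]× + (1−cosθ)·[k]×²:
    [+0.92738 +0.37173 +0.04223]
    [-0.37316 +0.91105 +0.17535]
    [+0.02671 -0.17837 +0.98360]
t = (-0.2549, 0.1744, 0.7204) m
M0: Pc = R·M0+t = (-0.29574, +0.26879, +0.70533); u = 487.0·(-0.29574)/0.70533 + 301.6 = 97.4028, v = 527.3·(+0.26879)/0.70533 + 230.9 = 431.8460
M1: Pc = R·M1+t = (-0.15942, +0.21393, +0.70925); u = 487.0·(-0.15942)/0.70925 + 301.6 = 192.1391, v = 527.3·(+0.21393)/0.70925 + 230.9 = 389.9514
M2: Pc = R·M2+t = (-0.21406, +0.08001, +0.73547); u = 487.0·(-0.21406)/0.73547 + 301.6 = 159.8588, v = 527.3·(+0.08001)/0.73547 + 230.9 = 288.2640
M3: Pc = R·M3+t = (-0.35038, +0.13487, +0.73155); u = 487.0·(-0.35038)/0.73155 + 301.6 = 68.3449, v = 527.3·(+0.13487)/0.73155 + 230.9 = 328.1112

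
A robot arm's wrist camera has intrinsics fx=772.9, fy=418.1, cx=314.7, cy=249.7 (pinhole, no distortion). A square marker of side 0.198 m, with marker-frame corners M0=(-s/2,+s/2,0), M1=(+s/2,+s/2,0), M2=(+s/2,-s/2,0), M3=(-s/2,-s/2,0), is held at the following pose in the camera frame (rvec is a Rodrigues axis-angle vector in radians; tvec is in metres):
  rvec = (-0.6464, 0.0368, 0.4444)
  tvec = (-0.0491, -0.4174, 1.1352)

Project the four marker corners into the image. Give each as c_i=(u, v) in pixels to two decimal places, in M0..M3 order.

Intrinsics K: fx=772.9, fy=418.1, cx=314.7, cy=249.7
Marker side s = 0.198 m; corners in marker frame (Z=0):
  M0 = (-0.0990, +0.0990, 0)
  M1 = (+0.0990, +0.0990, 0)
  M2 = (+0.0990, -0.0990, 0)
  M3 = (-0.0990, -0.0990, 0)
rvec = (-0.6464, 0.0368, 0.4444), |rvec| = θ = 0.78529 rad = 44.994°
Rodrigues: sinθ=0.70703, 1−cosθ=0.29282; R = I + sinθ·[k]× + (1−cosθ)·[k]×²:
    [+0.90558 -0.41141 -0.10327]
    [+0.38882 +0.70783 +0.58975]
    [-0.16953 -0.57422 +0.80096]
t = (-0.0491, -0.4174, 1.1352) m
M0: Pc = R·M0+t = (-0.17948, -0.38582, +1.09514); u = 772.9·(-0.17948)/1.09514 + 314.7 = 188.0293, v = 418.1·(-0.38582)/1.09514 + 249.7 = 102.4028
M1: Pc = R·M1+t = (-0.00018, -0.30883, +1.06157); u = 772.9·(-0.00018)/1.06157 + 314.7 = 314.5714, v = 418.1·(-0.30883)/1.06157 + 249.7 = 128.0661
M2: Pc = R·M2+t = (+0.08128, -0.44898, +1.17526); u = 772.9·(+0.08128)/1.17526 + 314.7 = 368.1543, v = 418.1·(-0.44898)/1.17526 + 249.7 = 89.9747
M3: Pc = R·M3+t = (-0.09802, -0.52597, +1.20883); u = 772.9·(-0.09802)/1.20883 + 314.7 = 252.0260, v = 418.1·(-0.52597)/1.20883 + 249.7 = 67.7828

c0=(188.03, 102.40) c1=(314.57, 128.07) c2=(368.15, 89.97) c3=(252.03, 67.78)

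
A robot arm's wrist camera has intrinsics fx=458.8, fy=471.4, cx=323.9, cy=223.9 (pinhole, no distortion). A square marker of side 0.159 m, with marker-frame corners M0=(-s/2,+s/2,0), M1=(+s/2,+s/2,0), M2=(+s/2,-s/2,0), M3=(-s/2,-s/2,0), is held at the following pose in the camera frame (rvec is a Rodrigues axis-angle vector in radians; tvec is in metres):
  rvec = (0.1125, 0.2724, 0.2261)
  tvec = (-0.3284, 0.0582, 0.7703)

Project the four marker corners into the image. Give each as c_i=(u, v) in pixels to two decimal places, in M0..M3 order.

c0=(83.90, 292.36) c1=(161.07, 319.23) c2=(176.47, 223.88) c3=(96.29, 201.18)

Intrinsics K: fx=458.8, fy=471.4, cx=323.9, cy=223.9
Marker side s = 0.159 m; corners in marker frame (Z=0):
  M0 = (-0.0795, +0.0795, 0)
  M1 = (+0.0795, +0.0795, 0)
  M2 = (+0.0795, -0.0795, 0)
  M3 = (-0.0795, -0.0795, 0)
rvec = (0.1125, 0.2724, 0.2261), |rvec| = θ = 0.37146 rad = 21.283°
Rodrigues: sinθ=0.36297, 1−cosθ=0.06820; R = I + sinθ·[k]× + (1−cosθ)·[k]×²:
    [+0.93806 -0.20579 +0.27875]
    [+0.23608 +0.96848 -0.07949]
    [-0.25361 +0.14037 +0.95707]
t = (-0.3284, 0.0582, 0.7703) m
M0: Pc = R·M0+t = (-0.41934, +0.11643, +0.80162); u = 458.8·(-0.41934)/0.80162 + 323.9 = 83.8974, v = 471.4·(+0.11643)/0.80162 + 223.9 = 292.3648
M1: Pc = R·M1+t = (-0.27018, +0.15396, +0.76130); u = 458.8·(-0.27018)/0.76130 + 323.9 = 161.0718, v = 471.4·(+0.15396)/0.76130 + 223.9 = 319.2344
M2: Pc = R·M2+t = (-0.23746, -0.00003, +0.73898); u = 458.8·(-0.23746)/0.73898 + 323.9 = 176.4686, v = 471.4·(-0.00003)/0.73898 + 223.9 = 223.8839
M3: Pc = R·M3+t = (-0.38662, -0.03756, +0.77930); u = 458.8·(-0.38662)/0.77930 + 323.9 = 96.2873, v = 471.4·(-0.03756)/0.77930 + 223.9 = 201.1784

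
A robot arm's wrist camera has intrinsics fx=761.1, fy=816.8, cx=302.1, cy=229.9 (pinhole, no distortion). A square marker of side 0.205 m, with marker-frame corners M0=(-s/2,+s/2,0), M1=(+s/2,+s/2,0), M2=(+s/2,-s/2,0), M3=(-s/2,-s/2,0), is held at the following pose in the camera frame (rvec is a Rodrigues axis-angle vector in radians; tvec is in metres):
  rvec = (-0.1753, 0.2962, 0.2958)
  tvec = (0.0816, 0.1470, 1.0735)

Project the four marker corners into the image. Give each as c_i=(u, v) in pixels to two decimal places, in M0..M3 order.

Intrinsics K: fx=761.1, fy=816.8, cx=302.1, cy=229.9
Marker side s = 0.205 m; corners in marker frame (Z=0):
  M0 = (-0.1025, +0.1025, 0)
  M1 = (+0.1025, +0.1025, 0)
  M2 = (+0.1025, -0.1025, 0)
  M3 = (-0.1025, -0.1025, 0)
rvec = (-0.1753, 0.2962, 0.2958), |rvec| = θ = 0.45383 rad = 26.003°
Rodrigues: sinθ=0.43841, 1−cosθ=0.10123; R = I + sinθ·[k]× + (1−cosθ)·[k]×²:
    [+0.91388 -0.31127 +0.26065]
    [+0.26023 +0.94189 +0.21241]
    [-0.31162 -0.12628 +0.94178]
t = (0.0816, 0.1470, 1.0735) m
M0: Pc = R·M0+t = (-0.04398, +0.21687, +1.09250); u = 761.1·(-0.04398)/1.09250 + 302.1 = 271.4626, v = 816.8·(+0.21687)/1.09250 + 229.9 = 392.0421
M1: Pc = R·M1+t = (+0.14337, +0.27022, +1.02861); u = 761.1·(+0.14337)/1.02861 + 302.1 = 408.1814, v = 816.8·(+0.27022)/1.02861 + 229.9 = 444.4739
M2: Pc = R·M2+t = (+0.20718, +0.07713, +1.05450); u = 761.1·(+0.20718)/1.05450 + 302.1 = 451.6329, v = 816.8·(+0.07713)/1.05450 + 229.9 = 289.6432
M3: Pc = R·M3+t = (+0.01983, +0.02378, +1.11839); u = 761.1·(+0.01983)/1.11839 + 302.1 = 315.5968, v = 816.8·(+0.02378)/1.11839 + 229.9 = 247.2691

c0=(271.46, 392.04) c1=(408.18, 444.47) c2=(451.63, 289.64) c3=(315.60, 247.27)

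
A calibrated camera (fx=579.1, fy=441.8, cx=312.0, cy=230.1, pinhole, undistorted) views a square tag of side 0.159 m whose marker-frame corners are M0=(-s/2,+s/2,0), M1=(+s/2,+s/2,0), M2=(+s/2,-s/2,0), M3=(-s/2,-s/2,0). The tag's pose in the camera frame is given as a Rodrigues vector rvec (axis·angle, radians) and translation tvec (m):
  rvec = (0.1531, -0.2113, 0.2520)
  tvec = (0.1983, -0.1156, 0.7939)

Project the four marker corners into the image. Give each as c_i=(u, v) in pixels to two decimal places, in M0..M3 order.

Intrinsics K: fx=579.1, fy=441.8, cx=312.0, cy=230.1
Marker side s = 0.159 m; corners in marker frame (Z=0):
  M0 = (-0.0795, +0.0795, 0)
  M1 = (+0.0795, +0.0795, 0)
  M2 = (+0.0795, -0.0795, 0)
  M3 = (-0.0795, -0.0795, 0)
rvec = (0.1531, -0.2113, 0.2520), |rvec| = θ = 0.36276 rad = 20.784°
Rodrigues: sinθ=0.35485, 1−cosθ=0.06508; R = I + sinθ·[k]× + (1−cosθ)·[k]×²:
    [+0.94651 -0.26251 -0.18762]
    [+0.23051 +0.95700 -0.17610]
    [+0.22578 +0.12343 +0.96633]
t = (0.1983, -0.1156, 0.7939) m
M0: Pc = R·M0+t = (+0.10218, -0.05784, +0.78576); u = 579.1·(+0.10218)/0.78576 + 312.0 = 387.3077, v = 441.8·(-0.05784)/0.78576 + 230.1 = 197.5769
M1: Pc = R·M1+t = (+0.25268, -0.02119, +0.82166); u = 579.1·(+0.25268)/0.82166 + 312.0 = 490.0856, v = 441.8·(-0.02119)/0.82166 + 230.1 = 218.7049
M2: Pc = R·M2+t = (+0.29442, -0.17336, +0.80204); u = 579.1·(+0.29442)/0.80204 + 312.0 = 524.5802, v = 441.8·(-0.17336)/0.80204 + 230.1 = 134.6072
M3: Pc = R·M3+t = (+0.14392, -0.21001, +0.76614); u = 579.1·(+0.14392)/0.76614 + 312.0 = 420.7858, v = 441.8·(-0.21001)/0.76614 + 230.1 = 108.9975

c0=(387.31, 197.58) c1=(490.09, 218.70) c2=(524.58, 134.61) c3=(420.79, 109.00)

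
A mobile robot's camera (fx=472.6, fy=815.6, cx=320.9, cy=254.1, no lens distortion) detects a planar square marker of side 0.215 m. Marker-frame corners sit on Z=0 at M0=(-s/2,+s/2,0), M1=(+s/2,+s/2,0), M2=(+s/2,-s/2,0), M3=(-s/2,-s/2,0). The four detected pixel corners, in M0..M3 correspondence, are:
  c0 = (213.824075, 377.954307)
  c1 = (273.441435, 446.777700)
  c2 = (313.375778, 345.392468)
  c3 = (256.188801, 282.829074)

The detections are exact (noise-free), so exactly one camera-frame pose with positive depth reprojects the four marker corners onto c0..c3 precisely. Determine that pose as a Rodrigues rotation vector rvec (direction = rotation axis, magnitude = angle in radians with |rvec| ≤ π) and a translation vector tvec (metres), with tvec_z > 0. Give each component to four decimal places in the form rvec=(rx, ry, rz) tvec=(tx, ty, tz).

Intrinsics K: fx=472.6, fy=815.6, cx=320.9, cy=254.1
Marker side s = 0.215 m; corners in marker frame (Z=0):
  M0 = (-0.1075, +0.1075, 0)
  M1 = (+0.1075, +0.1075, 0)
  M2 = (+0.1075, -0.1075, 0)
  M3 = (-0.1075, -0.1075, 0)
Detected image corners:
  c0 = (213.824075, 377.954307) px
  c1 = (273.441435, 446.777700) px
  c2 = (313.375778, 345.392468) px
  c3 = (256.188801, 282.829074) px
Planar DLT: solve 8×8 A·h = b for H (H[2,2]=1):
  H  [+241.49271 -263.72411 +264.45627]
  H  [+263.90669 +357.47612 +361.39329]
  H  [-0.11347 -0.27350 +1.00000]
B = K⁻¹H; ‖b₁‖=0.698201, ‖b₂‖=0.698201; λ = 2/(‖b₁‖+‖b₂‖) = 1.432252, sign → tz>0 ⇒ λ=+1.432252
r₁ = λ·B[:,0] = (+0.84221,+0.51407,-0.16251); r₂ = λ·B[:,1] = (-0.53325,+0.74980,-0.39173)
r₃ = r₁×r₂ = (-0.07952,+0.41658,+0.90562); SVD([r₁ r₂ r₃]) → R = UVᵀ:
  R  [+0.84221 -0.53325 -0.07952]
  R  [+0.51407 +0.74980 +0.41658]
  R  [-0.16251 -0.39173 +0.90562]
t = (-0.17106, +0.18841, +1.43225) m
tr R = 2.497623; θ = arccos((tr R − 1)/2) = 0.724529 rad = 41.512°
axis k = ((R−Rᵀ)₃₂, (R−Rᵀ)₁₃, (R−Rᵀ)₂₁) / (2 sinθ) = (-0.609782, +0.062609, +0.790093)
rvec = θ·k = (-0.441805, +0.045362, +0.572445)

rvec=(-0.4418, 0.0454, 0.5724) tvec=(-0.1711, 0.1884, 1.4323)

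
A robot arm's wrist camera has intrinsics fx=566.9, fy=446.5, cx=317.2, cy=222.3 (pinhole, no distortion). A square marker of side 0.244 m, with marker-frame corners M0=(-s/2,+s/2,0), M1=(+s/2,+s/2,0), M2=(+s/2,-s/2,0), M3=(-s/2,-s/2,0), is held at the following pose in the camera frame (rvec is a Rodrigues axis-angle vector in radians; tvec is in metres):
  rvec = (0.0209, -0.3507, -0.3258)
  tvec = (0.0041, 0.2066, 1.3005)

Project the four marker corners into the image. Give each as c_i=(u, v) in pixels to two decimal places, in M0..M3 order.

Intrinsics K: fx=566.9, fy=446.5, cx=317.2, cy=222.3
Marker side s = 0.244 m; corners in marker frame (Z=0):
  M0 = (-0.1220, +0.1220, 0)
  M1 = (+0.1220, +0.1220, 0)
  M2 = (+0.1220, -0.1220, 0)
  M3 = (-0.1220, -0.1220, 0)
rvec = (0.0209, -0.3507, -0.3258), |rvec| = θ = 0.47914 rad = 27.453°
Rodrigues: sinθ=0.46101, 1−cosθ=0.11261; R = I + sinθ·[k]× + (1−cosθ)·[k]×²:
    [+0.88761 +0.30988 -0.34077]
    [-0.31707 +0.94772 +0.03593]
    [+0.33409 +0.07615 +0.93946]
t = (0.0041, 0.2066, 1.3005) m
M0: Pc = R·M0+t = (-0.06638, +0.36090, +1.26903); u = 566.9·(-0.06638)/1.26903 + 317.2 = 287.5457, v = 446.5·(+0.36090)/1.26903 + 222.3 = 349.2818
M1: Pc = R·M1+t = (+0.15019, +0.28354, +1.35055); u = 566.9·(+0.15019)/1.35055 + 317.2 = 380.2445, v = 446.5·(+0.28354)/1.35055 + 222.3 = 316.0397
M2: Pc = R·M2+t = (+0.07458, +0.05230, +1.33197); u = 566.9·(+0.07458)/1.33197 + 317.2 = 348.9431, v = 446.5·(+0.05230)/1.33197 + 222.3 = 239.8303
M3: Pc = R·M3+t = (-0.14199, +0.12966, +1.25045); u = 566.9·(-0.14199)/1.25045 + 317.2 = 252.8262, v = 446.5·(+0.12966)/1.25045 + 222.3 = 268.5982

c0=(287.55, 349.28) c1=(380.24, 316.04) c2=(348.94, 239.83) c3=(252.83, 268.60)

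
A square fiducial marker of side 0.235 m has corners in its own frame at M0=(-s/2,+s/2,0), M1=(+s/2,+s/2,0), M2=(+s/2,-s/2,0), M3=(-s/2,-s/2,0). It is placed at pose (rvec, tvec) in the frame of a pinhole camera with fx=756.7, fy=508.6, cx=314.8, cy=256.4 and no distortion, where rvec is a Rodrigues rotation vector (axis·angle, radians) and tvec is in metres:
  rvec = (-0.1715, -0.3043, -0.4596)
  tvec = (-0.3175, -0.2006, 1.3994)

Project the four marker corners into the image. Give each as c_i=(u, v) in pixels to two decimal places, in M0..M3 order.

Intrinsics K: fx=756.7, fy=508.6, cx=314.8, cy=256.4
Marker side s = 0.235 m; corners in marker frame (Z=0):
  M0 = (-0.1175, +0.1175, 0)
  M1 = (+0.1175, +0.1175, 0)
  M2 = (+0.1175, -0.1175, 0)
  M3 = (-0.1175, -0.1175, 0)
rvec = (-0.1715, -0.3043, -0.4596), |rvec| = θ = 0.57727 rad = 33.075°
Rodrigues: sinθ=0.54574, 1−cosθ=0.16205; R = I + sinθ·[k]× + (1−cosθ)·[k]×²:
    [+0.85226 +0.45987 -0.24935]
    [-0.40912 +0.88298 +0.23014]
    [+0.32601 -0.09412 +0.94067]
t = (-0.3175, -0.2006, 1.3994) m
M0: Pc = R·M0+t = (-0.36361, -0.04878, +1.35003); u = 756.7·(-0.36361)/1.35003 + 314.8 = 110.9978, v = 508.6·(-0.04878)/1.35003 + 256.4 = 238.0237
M1: Pc = R·M1+t = (-0.16332, -0.14492, +1.42665); u = 756.7·(-0.16332)/1.42665 + 314.8 = 228.1717, v = 508.6·(-0.14492)/1.42665 + 256.4 = 204.7356
M2: Pc = R·M2+t = (-0.27139, -0.35242, +1.44877); u = 756.7·(-0.27139)/1.44877 + 314.8 = 173.0486, v = 508.6·(-0.35242)/1.44877 + 256.4 = 132.6797
M3: Pc = R·M3+t = (-0.47168, -0.25628, +1.37215); u = 756.7·(-0.47168)/1.37215 + 314.8 = 54.6858, v = 508.6·(-0.25628)/1.37215 + 256.4 = 161.4081

c0=(111.00, 238.02) c1=(228.17, 204.74) c2=(173.05, 132.68) c3=(54.69, 161.41)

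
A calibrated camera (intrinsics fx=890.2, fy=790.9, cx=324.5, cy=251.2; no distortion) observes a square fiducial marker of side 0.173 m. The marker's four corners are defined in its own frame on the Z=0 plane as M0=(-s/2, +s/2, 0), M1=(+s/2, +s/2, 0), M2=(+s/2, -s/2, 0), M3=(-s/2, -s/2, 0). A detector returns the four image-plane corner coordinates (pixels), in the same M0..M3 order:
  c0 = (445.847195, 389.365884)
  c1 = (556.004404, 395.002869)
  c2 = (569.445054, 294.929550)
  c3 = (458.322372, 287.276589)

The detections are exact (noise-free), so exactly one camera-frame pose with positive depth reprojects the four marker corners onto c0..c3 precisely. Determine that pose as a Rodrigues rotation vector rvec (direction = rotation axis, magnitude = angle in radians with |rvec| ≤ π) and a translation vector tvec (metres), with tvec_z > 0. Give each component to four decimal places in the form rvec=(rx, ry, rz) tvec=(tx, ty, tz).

Intrinsics K: fx=890.2, fy=790.9, cx=324.5, cy=251.2
Marker side s = 0.173 m; corners in marker frame (Z=0):
  M0 = (-0.0865, +0.0865, 0)
  M1 = (+0.0865, +0.0865, 0)
  M2 = (+0.0865, -0.0865, 0)
  M3 = (-0.0865, -0.0865, 0)
Detected image corners:
  c0 = (445.847195, 389.365884) px
  c1 = (556.004404, 395.002869) px
  c2 = (569.445054, 294.929550) px
  c3 = (458.322372, 287.276589) px
Planar DLT: solve 8×8 A·h = b for H (H[2,2]=1):
  H  [+695.90092 -42.73116 +507.90089]
  H  [+76.33913 +605.90769 +341.95306]
  H  [+0.11111 +0.06345 +1.00000]
B = K⁻¹H; ‖b₁‖=0.752011, ‖b₂‖=0.752011; λ = 2/(‖b₁‖+‖b₂‖) = 1.329768, sign → tz>0 ⇒ λ=+1.329768
r₁ = λ·B[:,0] = (+0.98567,+0.08142,+0.14775); r₂ = λ·B[:,1] = (-0.09459,+0.99193,+0.08438)
r₃ = r₁×r₂ = (-0.13969,-0.09715,+0.98542); SVD([r₁ r₂ r₃]) → R = UVᵀ:
  R  [+0.98567 -0.09459 -0.13969]
  R  [+0.08142 +0.99193 -0.09715]
  R  [+0.14775 +0.08438 +0.98542]
t = (+0.27396, +0.15259, +1.32977) m
tr R = 2.963019; θ = arccos((tr R − 1)/2) = 0.192602 rad = 11.035°
axis k = ((R−Rᵀ)₃₂, (R−Rᵀ)₁₃, (R−Rᵀ)₂₁) / (2 sinθ) = (+0.474169, -0.750849, +0.459771)
rvec = θ·k = (+0.091326, -0.144615, +0.088553)

rvec=(0.0913, -0.1446, 0.0886) tvec=(0.2740, 0.1526, 1.3298)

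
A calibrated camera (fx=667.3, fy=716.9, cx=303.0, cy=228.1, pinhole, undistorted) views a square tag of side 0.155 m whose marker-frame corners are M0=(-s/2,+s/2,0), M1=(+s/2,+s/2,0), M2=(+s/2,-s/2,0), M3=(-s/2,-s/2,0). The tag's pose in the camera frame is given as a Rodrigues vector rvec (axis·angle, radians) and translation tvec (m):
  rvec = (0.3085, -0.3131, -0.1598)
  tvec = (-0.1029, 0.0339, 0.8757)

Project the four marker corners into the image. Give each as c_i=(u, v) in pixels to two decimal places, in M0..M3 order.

Intrinsics K: fx=667.3, fy=716.9, cx=303.0, cy=228.1
Marker side s = 0.155 m; corners in marker frame (Z=0):
  M0 = (-0.0775, +0.0775, 0)
  M1 = (+0.0775, +0.0775, 0)
  M2 = (+0.0775, -0.0775, 0)
  M3 = (-0.0775, -0.0775, 0)
rvec = (0.3085, -0.3131, -0.1598), |rvec| = θ = 0.46770 rad = 26.797°
Rodrigues: sinθ=0.45083, 1−cosθ=0.10739; R = I + sinθ·[k]× + (1−cosθ)·[k]×²:
    [+0.93933 +0.10662 -0.32601]
    [-0.20146 +0.94074 -0.27281]
    [+0.27761 +0.32194 +0.90515]
t = (-0.1029, 0.0339, 0.8757) m
M0: Pc = R·M0+t = (-0.16744, +0.12242, +0.87914); u = 667.3·(-0.16744)/0.87914 + 303.0 = 175.9095, v = 716.9·(+0.12242)/0.87914 + 228.1 = 327.9288
M1: Pc = R·M1+t = (-0.02184, +0.09119, +0.92216); u = 667.3·(-0.02184)/0.92216 + 303.0 = 287.1969, v = 716.9·(+0.09119)/0.92216 + 228.1 = 298.9952
M2: Pc = R·M2+t = (-0.03836, -0.05462, +0.87226); u = 667.3·(-0.03836)/0.87226 + 303.0 = 273.6505, v = 716.9·(-0.05462)/0.87226 + 228.1 = 183.2085
M3: Pc = R·M3+t = (-0.18396, -0.02339, +0.82924); u = 667.3·(-0.18396)/0.82924 + 303.0 = 154.9633, v = 716.9·(-0.02339)/0.82924 + 228.1 = 207.8751

c0=(175.91, 327.93) c1=(287.20, 299.00) c2=(273.65, 183.21) c3=(154.96, 207.88)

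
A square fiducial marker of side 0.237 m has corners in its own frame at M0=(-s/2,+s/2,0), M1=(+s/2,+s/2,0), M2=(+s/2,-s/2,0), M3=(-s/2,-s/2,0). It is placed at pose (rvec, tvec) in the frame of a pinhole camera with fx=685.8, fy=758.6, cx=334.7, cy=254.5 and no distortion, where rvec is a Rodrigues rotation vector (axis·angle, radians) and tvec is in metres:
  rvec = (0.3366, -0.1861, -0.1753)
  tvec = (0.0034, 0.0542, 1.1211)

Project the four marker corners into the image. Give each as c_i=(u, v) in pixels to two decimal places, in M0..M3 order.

Intrinsics K: fx=685.8, fy=758.6, cx=334.7, cy=254.5
Marker side s = 0.237 m; corners in marker frame (Z=0):
  M0 = (-0.1185, +0.1185, 0)
  M1 = (+0.1185, +0.1185, 0)
  M2 = (+0.1185, -0.1185, 0)
  M3 = (-0.1185, -0.1185, 0)
rvec = (0.3366, -0.1861, -0.1753), |rvec| = θ = 0.42269 rad = 24.218°
Rodrigues: sinθ=0.41021, 1−cosθ=0.08801; R = I + sinθ·[k]× + (1−cosθ)·[k]×²:
    [+0.96780 +0.13927 -0.20967]
    [-0.20098 +0.92905 -0.31060]
    [+0.15154 +0.34274 +0.92713]
t = (0.0034, 0.0542, 1.1211) m
M0: Pc = R·M0+t = (-0.09478, +0.18811, +1.14376); u = 685.8·(-0.09478)/1.14376 + 334.7 = 277.8689, v = 758.6·(+0.18811)/1.14376 + 254.5 = 379.2639
M1: Pc = R·M1+t = (+0.13459, +0.14048, +1.17967); u = 685.8·(+0.13459)/1.17967 + 334.7 = 412.9425, v = 758.6·(+0.14048)/1.17967 + 254.5 = 344.8345
M2: Pc = R·M2+t = (+0.10158, -0.07971, +1.09844); u = 685.8·(+0.10158)/1.09844 + 334.7 = 398.1210, v = 758.6·(-0.07971)/1.09844 + 254.5 = 199.4518
M3: Pc = R·M3+t = (-0.12779, -0.03208, +1.06253); u = 685.8·(-0.12779)/1.06253 + 334.7 = 252.2203, v = 758.6·(-0.03208)/1.06253 + 254.5 = 231.5991

c0=(277.87, 379.26) c1=(412.94, 344.83) c2=(398.12, 199.45) c3=(252.22, 231.60)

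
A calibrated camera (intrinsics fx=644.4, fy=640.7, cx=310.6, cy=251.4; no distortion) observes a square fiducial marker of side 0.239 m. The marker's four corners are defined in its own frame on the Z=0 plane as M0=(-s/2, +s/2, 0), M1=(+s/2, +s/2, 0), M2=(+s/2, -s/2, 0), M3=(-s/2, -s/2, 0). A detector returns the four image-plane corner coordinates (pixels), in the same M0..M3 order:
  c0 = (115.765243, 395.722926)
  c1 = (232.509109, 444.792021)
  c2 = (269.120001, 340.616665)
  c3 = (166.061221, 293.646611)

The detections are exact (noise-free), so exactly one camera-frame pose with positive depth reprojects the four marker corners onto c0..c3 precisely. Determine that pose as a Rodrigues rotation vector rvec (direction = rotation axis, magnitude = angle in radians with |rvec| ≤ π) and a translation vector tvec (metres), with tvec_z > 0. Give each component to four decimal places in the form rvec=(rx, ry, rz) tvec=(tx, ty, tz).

Intrinsics K: fx=644.4, fy=640.7, cx=310.6, cy=251.4
Marker side s = 0.239 m; corners in marker frame (Z=0):
  M0 = (-0.1195, +0.1195, 0)
  M1 = (+0.1195, +0.1195, 0)
  M2 = (+0.1195, -0.1195, 0)
  M3 = (-0.1195, -0.1195, 0)
Detected image corners:
  c0 = (115.765243, 395.722926) px
  c1 = (232.509109, 444.792021) px
  c2 = (269.120001, 340.616665) px
  c3 = (166.061221, 293.646611) px
Planar DLT: solve 8×8 A·h = b for H (H[2,2]=1):
  H  [+484.27772 -273.10912 +197.95322]
  H  [+249.69481 +258.84736 +366.18962]
  H  [+0.13296 -0.46844 +1.00000]
B = K⁻¹H; ‖b₁‖=0.777290, ‖b₂‖=0.777290; λ = 2/(‖b₁‖+‖b₂‖) = 1.286522, sign → tz>0 ⇒ λ=+1.286522
r₁ = λ·B[:,0] = (+0.88439,+0.43427,+0.17106); r₂ = λ·B[:,1] = (-0.25477,+0.75624,-0.60266)
r₃ = r₁×r₂ = (-0.39107,+0.48941,+0.77945); SVD([r₁ r₂ r₃]) → R = UVᵀ:
  R  [+0.88439 -0.25477 -0.39107]
  R  [+0.43427 +0.75624 +0.48941]
  R  [+0.17106 -0.60266 +0.77945]
t = (-0.22490, +0.23050, +1.28652) m
tr R = 2.420081; θ = arccos((tr R − 1)/2) = 0.781240 rad = 44.762°
axis k = ((R−Rᵀ)₃₂, (R−Rᵀ)₁₃, (R−Rᵀ)₂₁) / (2 sinθ) = (-0.775437, -0.399149, +0.489262)
rvec = θ·k = (-0.605803, -0.311831, +0.382231)

rvec=(-0.6058, -0.3118, 0.3822) tvec=(-0.2249, 0.2305, 1.2865)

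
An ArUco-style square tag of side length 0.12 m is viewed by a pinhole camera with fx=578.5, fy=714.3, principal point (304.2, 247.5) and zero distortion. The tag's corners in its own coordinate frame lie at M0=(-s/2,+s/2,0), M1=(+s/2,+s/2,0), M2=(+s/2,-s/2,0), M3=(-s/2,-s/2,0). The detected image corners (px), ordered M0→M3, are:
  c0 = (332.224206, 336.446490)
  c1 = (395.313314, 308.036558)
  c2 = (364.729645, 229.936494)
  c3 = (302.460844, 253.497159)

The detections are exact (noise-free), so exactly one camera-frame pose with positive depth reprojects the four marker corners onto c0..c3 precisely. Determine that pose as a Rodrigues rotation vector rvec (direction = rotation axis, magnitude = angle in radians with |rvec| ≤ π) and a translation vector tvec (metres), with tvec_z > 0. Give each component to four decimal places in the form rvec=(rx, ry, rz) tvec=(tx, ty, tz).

Intrinsics K: fx=578.5, fy=714.3, cx=304.2, cy=247.5
Marker side s = 0.12 m; corners in marker frame (Z=0):
  M0 = (-0.0600, +0.0600, 0)
  M1 = (+0.0600, +0.0600, 0)
  M2 = (+0.0600, -0.0600, 0)
  M3 = (-0.0600, -0.0600, 0)
Detected image corners:
  c0 = (332.224206, 336.446490) px
  c1 = (395.313314, 308.036558) px
  c2 = (364.729645, 229.936494) px
  c3 = (302.460844, 253.497159) px
Planar DLT: solve 8×8 A·h = b for H (H[2,2]=1):
  H  [+663.09553 +145.70406 +349.16676]
  H  [-102.28443 +584.96901 +280.93113]
  H  [+0.40390 -0.30350 +1.00000]
B = K⁻¹H; ‖b₁‖=1.056112, ‖b₂‖=1.056112; λ = 2/(‖b₁‖+‖b₂‖) = 0.946870, sign → tz>0 ⇒ λ=+0.946870
r₁ = λ·B[:,0] = (+0.88423,-0.26810,+0.38244); r₂ = λ·B[:,1] = (+0.38960,+0.87500,-0.28737)
r₃ = r₁×r₂ = (-0.25759,+0.40310,+0.87815); SVD([r₁ r₂ r₃]) → R = UVᵀ:
  R  [+0.88423 +0.38960 -0.25759]
  R  [-0.26810 +0.87500 +0.40310]
  R  [+0.38244 -0.28737 +0.87815]
t = (+0.07360, +0.04432, +0.94687) m
tr R = 2.637385; θ = arccos((tr R − 1)/2) = 0.611666 rad = 35.046°
axis k = ((R−Rᵀ)₃₂, (R−Rᵀ)₁₃, (R−Rᵀ)₂₁) / (2 sinθ) = (-0.601218, -0.557296, -0.572676)
rvec = θ·k = (-0.367744, -0.340879, -0.350286)

rvec=(-0.3677, -0.3409, -0.3503) tvec=(0.0736, 0.0443, 0.9469)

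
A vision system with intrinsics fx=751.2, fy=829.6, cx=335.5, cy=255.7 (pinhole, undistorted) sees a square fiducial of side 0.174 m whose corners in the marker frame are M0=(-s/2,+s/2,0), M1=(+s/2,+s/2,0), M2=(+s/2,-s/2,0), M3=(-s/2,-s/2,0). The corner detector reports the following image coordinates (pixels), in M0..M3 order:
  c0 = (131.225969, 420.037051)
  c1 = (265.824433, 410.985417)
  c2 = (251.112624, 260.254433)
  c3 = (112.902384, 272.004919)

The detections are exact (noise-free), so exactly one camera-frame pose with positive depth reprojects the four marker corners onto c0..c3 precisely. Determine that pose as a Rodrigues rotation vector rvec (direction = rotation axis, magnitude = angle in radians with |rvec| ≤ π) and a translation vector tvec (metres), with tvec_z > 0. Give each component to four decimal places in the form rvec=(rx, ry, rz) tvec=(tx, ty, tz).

rvec=(0.1572, 0.0805, -0.0830) tvec=(-0.1815, 0.0973, 0.9360)

Intrinsics K: fx=751.2, fy=829.6, cx=335.5, cy=255.7
Marker side s = 0.174 m; corners in marker frame (Z=0):
  M0 = (-0.0870, +0.0870, 0)
  M1 = (+0.0870, +0.0870, 0)
  M2 = (+0.0870, -0.0870, 0)
  M3 = (-0.0870, -0.0870, 0)
Detected image corners:
  c0 = (131.225969, 420.037051) px
  c1 = (265.824433, 410.985417) px
  c2 = (251.112624, 260.254433) px
  c3 = (112.902384, 272.004919) px
Planar DLT: solve 8×8 A·h = b for H (H[2,2]=1):
  H  [+766.19403 +126.09678 +189.83513]
  H  [-91.17731 +914.13250 +341.92389]
  H  [-0.09246 +0.16337 +1.00000]
B = K⁻¹H; ‖b₁‖=1.068379, ‖b₂‖=1.068379; λ = 2/(‖b₁‖+‖b₂‖) = 0.935997, sign → tz>0 ⇒ λ=+0.935997
r₁ = λ·B[:,0] = (+0.99333,-0.07620,-0.08654); r₂ = λ·B[:,1] = (+0.08882,+0.98424,+0.15291)
r₃ = r₁×r₂ = (+0.07352,-0.15958,+0.98444); SVD([r₁ r₂ r₃]) → R = UVᵀ:
  R  [+0.99333 +0.08882 +0.07352]
  R  [-0.07620 +0.98424 -0.15958]
  R  [-0.08654 +0.15291 +0.98444]
t = (-0.18150, +0.09728, +0.93600) m
tr R = 2.962013; θ = arccos((tr R − 1)/2) = 0.195213 rad = 11.185°
axis k = ((R−Rᵀ)₃₂, (R−Rᵀ)₁₃, (R−Rᵀ)₂₁) / (2 sinθ) = (+0.805505, +0.412588, -0.425363)
rvec = θ·k = (+0.157245, +0.080543, -0.083036)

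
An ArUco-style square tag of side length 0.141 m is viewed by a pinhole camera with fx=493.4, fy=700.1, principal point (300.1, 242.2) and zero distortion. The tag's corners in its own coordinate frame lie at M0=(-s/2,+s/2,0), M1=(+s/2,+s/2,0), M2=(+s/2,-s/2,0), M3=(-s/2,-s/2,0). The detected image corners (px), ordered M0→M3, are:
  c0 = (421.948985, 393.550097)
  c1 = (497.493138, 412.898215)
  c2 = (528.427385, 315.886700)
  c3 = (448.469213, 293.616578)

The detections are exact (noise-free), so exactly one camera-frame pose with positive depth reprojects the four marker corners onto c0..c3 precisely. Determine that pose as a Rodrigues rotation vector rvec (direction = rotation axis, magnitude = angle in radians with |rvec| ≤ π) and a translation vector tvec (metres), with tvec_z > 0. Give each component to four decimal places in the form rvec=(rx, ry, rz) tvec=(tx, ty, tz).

Intrinsics K: fx=493.4, fy=700.1, cx=300.1, cy=242.2
Marker side s = 0.141 m; corners in marker frame (Z=0):
  M0 = (-0.0705, +0.0705, 0)
  M1 = (+0.0705, +0.0705, 0)
  M2 = (+0.0705, -0.0705, 0)
  M3 = (-0.0705, -0.0705, 0)
Detected image corners:
  c0 = (421.948985, 393.550097) px
  c1 = (497.493138, 412.898215) px
  c2 = (528.427385, 315.886700) px
  c3 = (448.469213, 293.616578) px
Planar DLT: solve 8×8 A·h = b for H (H[2,2]=1):
  H  [+606.06428 +7.38302 +473.95216]
  H  [+188.42067 +856.03757 +355.61993]
  H  [+0.11629 +0.44560 +1.00000]
B = K⁻¹H; ‖b₁‖=1.185745, ‖b₂‖=1.185745; λ = 2/(‖b₁‖+‖b₂‖) = 0.843352, sign → tz>0 ⇒ λ=+0.843352
r₁ = λ·B[:,0] = (+0.97628,+0.19305,+0.09807); r₂ = λ·B[:,1] = (-0.21595,+0.90119,+0.37579)
r₃ = r₁×r₂ = (-0.01583,-0.38806,+0.92150); SVD([r₁ r₂ r₃]) → R = UVᵀ:
  R  [+0.97628 -0.21595 -0.01583]
  R  [+0.19305 +0.90119 -0.38806]
  R  [+0.09807 +0.37579 +0.92150]
t = (+0.29716, +0.13663, +0.84335) m
tr R = 2.798965; θ = arccos((tr R − 1)/2) = 0.452212 rad = 25.910°
axis k = ((R−Rᵀ)₃₂, (R−Rᵀ)₁₃, (R−Rᵀ)₂₁) / (2 sinθ) = (+0.874061, -0.130337, +0.468007)
rvec = θ·k = (+0.395261, -0.058940, +0.211638)

rvec=(0.3953, -0.0589, 0.2116) tvec=(0.2972, 0.1366, 0.8434)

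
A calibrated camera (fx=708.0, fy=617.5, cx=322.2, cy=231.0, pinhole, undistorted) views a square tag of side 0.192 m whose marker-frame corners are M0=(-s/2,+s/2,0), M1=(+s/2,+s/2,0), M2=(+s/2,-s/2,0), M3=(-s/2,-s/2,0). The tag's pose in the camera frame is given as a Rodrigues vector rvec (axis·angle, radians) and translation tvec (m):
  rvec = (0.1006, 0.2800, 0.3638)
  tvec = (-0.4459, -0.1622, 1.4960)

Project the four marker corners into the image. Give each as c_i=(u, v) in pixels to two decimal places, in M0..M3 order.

Intrinsics K: fx=708.0, fy=617.5, cx=322.2, cy=231.0
Marker side s = 0.192 m; corners in marker frame (Z=0):
  M0 = (-0.0960, +0.0960, 0)
  M1 = (+0.0960, +0.0960, 0)
  M2 = (+0.0960, -0.0960, 0)
  M3 = (-0.0960, -0.0960, 0)
rvec = (0.1006, 0.2800, 0.3638), |rvec| = θ = 0.46997 rad = 26.927°
Rodrigues: sinθ=0.45286, 1−cosθ=0.10842; R = I + sinθ·[k]× + (1−cosθ)·[k]×²:
    [+0.89655 -0.33673 +0.28777]
    [+0.36438 +0.93007 -0.04694]
    [-0.25184 +0.14694 +0.95655]
t = (-0.4459, -0.1622, 1.4960) m
M0: Pc = R·M0+t = (-0.56429, -0.10789, +1.53428); u = 708.0·(-0.56429)/1.53428 + 322.2 = 61.8043, v = 617.5·(-0.10789)/1.53428 + 231.0 = 187.5760
M1: Pc = R·M1+t = (-0.39216, -0.03793, +1.48593); u = 708.0·(-0.39216)/1.48593 + 322.2 = 135.3491, v = 617.5·(-0.03793)/1.48593 + 231.0 = 215.2364
M2: Pc = R·M2+t = (-0.32751, -0.21651, +1.45772); u = 708.0·(-0.32751)/1.45772 + 322.2 = 163.1337, v = 617.5·(-0.21651)/1.45772 + 231.0 = 139.2865
M3: Pc = R·M3+t = (-0.49964, -0.28647, +1.50607); u = 708.0·(-0.49964)/1.50607 + 322.2 = 87.3191, v = 617.5·(-0.28647)/1.50607 + 231.0 = 113.5464

c0=(61.80, 187.58) c1=(135.35, 215.24) c2=(163.13, 139.29) c3=(87.32, 113.55)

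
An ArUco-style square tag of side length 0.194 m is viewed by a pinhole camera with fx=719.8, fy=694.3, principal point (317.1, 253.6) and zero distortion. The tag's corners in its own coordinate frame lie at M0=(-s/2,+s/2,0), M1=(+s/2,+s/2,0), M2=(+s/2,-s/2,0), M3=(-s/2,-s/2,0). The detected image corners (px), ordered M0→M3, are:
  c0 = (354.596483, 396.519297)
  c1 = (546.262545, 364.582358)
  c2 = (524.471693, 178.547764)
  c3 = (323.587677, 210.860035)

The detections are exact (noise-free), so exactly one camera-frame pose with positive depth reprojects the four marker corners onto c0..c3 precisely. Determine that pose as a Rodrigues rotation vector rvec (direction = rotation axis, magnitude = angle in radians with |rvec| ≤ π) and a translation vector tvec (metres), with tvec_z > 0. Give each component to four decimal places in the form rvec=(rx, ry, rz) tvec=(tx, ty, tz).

rvec=(0.1650, -0.0353, -0.1643) tvec=(0.1173, 0.0364, 0.6993)

Intrinsics K: fx=719.8, fy=694.3, cx=317.1, cy=253.6
Marker side s = 0.194 m; corners in marker frame (Z=0):
  M0 = (-0.0970, +0.0970, 0)
  M1 = (+0.0970, +0.0970, 0)
  M2 = (+0.0970, -0.0970, 0)
  M3 = (-0.0970, -0.0970, 0)
Detected image corners:
  c0 = (354.596483, 396.519297) px
  c1 = (546.262545, 364.582358) px
  c2 = (524.471693, 178.547764) px
  c3 = (323.587677, 210.860035) px
Planar DLT: solve 8×8 A·h = b for H (H[2,2]=1):
  H  [+1024.61086 +240.05080 +437.82672]
  H  [-156.73217 +1026.41847 +289.72430]
  H  [+0.03072 +0.23795 +1.00000]
B = K⁻¹H; ‖b₁‖=1.430036, ‖b₂‖=1.430036; λ = 2/(‖b₁‖+‖b₂‖) = 0.699283, sign → tz>0 ⇒ λ=+0.699283
r₁ = λ·B[:,0] = (+0.98594,-0.16570,+0.02148); r₂ = λ·B[:,1] = (+0.15990,+0.97301,+0.16640)
r₃ = r₁×r₂ = (-0.04848,-0.16062,+0.98582); SVD([r₁ r₂ r₃]) → R = UVᵀ:
  R  [+0.98594 +0.15990 -0.04848]
  R  [-0.16570 +0.97301 -0.16062]
  R  [+0.02148 +0.16640 +0.98582]
t = (+0.11729, +0.03638, +0.69928) m
tr R = 2.944774; θ = arccos((tr R − 1)/2) = 0.235547 rad = 13.496°
axis k = ((R−Rᵀ)₃₂, (R−Rᵀ)₁₃, (R−Rᵀ)₂₁) / (2 sinθ) = (+0.700628, -0.149884, -0.697607)
rvec = θ·k = (+0.165031, -0.035305, -0.164319)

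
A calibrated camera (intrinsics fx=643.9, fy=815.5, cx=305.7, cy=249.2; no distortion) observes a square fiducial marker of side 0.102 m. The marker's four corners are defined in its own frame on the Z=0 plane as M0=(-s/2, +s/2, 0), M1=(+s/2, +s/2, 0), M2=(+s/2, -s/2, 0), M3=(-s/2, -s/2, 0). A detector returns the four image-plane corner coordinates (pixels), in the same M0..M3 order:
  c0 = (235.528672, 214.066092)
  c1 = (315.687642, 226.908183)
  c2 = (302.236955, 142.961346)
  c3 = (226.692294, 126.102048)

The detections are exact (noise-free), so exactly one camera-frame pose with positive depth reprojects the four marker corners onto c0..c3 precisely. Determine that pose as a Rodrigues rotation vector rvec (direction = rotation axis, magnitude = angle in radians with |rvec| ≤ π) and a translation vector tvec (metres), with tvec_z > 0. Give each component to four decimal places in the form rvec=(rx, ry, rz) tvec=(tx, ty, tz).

Intrinsics K: fx=643.9, fy=815.5, cx=305.7, cy=249.2
Marker side s = 0.102 m; corners in marker frame (Z=0):
  M0 = (-0.0510, +0.0510, 0)
  M1 = (+0.0510, +0.0510, 0)
  M2 = (+0.0510, -0.0510, 0)
  M3 = (-0.0510, -0.0510, 0)
Detected image corners:
  c0 = (235.528672, 214.066092) px
  c1 = (315.687642, 226.908183) px
  c2 = (302.236955, 142.961346) px
  c3 = (226.692294, 126.102048) px
Planar DLT: solve 8×8 A·h = b for H (H[2,2]=1):
  H  [+917.15274 -69.14070 +270.98502]
  H  [+247.93027 +724.42486 +176.27297]
  H  [+0.57275 -0.66307 +1.00000]
B = K⁻¹H; ‖b₁‖=1.293378, ‖b₂‖=1.293378; λ = 2/(‖b₁‖+‖b₂‖) = 0.773169, sign → tz>0 ⇒ λ=+0.773169
r₁ = λ·B[:,0] = (+0.89104,+0.09974,+0.44284); r₂ = λ·B[:,1] = (+0.16037,+0.84348,-0.51266)
r₃ = r₁×r₂ = (-0.42466,+0.52782,+0.73558); SVD([r₁ r₂ r₃]) → R = UVᵀ:
  R  [+0.89104 +0.16037 -0.42466]
  R  [+0.09974 +0.84348 +0.52782]
  R  [+0.44284 -0.51266 +0.73558]
t = (-0.04168, -0.06914, +0.77317) m
tr R = 2.470096; θ = arccos((tr R − 1)/2) = 0.745059 rad = 42.689°
axis k = ((R−Rᵀ)₃₂, (R−Rᵀ)₁₃, (R−Rᵀ)₂₁) / (2 sinθ) = (-0.767299, -0.639729, -0.044713)
rvec = θ·k = (-0.571683, -0.476636, -0.033314)

rvec=(-0.5717, -0.4766, -0.0333) tvec=(-0.0417, -0.0691, 0.7732)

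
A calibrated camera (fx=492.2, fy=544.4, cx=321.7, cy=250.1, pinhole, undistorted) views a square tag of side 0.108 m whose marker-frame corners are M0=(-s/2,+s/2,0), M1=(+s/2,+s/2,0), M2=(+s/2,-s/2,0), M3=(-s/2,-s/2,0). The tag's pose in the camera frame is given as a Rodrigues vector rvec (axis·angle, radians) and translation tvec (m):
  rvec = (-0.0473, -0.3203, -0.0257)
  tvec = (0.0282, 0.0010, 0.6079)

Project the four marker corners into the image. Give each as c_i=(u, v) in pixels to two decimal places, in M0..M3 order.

Intrinsics K: fx=492.2, fy=544.4, cx=321.7, cy=250.1
Marker side s = 0.108 m; corners in marker frame (Z=0):
  M0 = (-0.0540, +0.0540, 0)
  M1 = (+0.0540, +0.0540, 0)
  M2 = (+0.0540, -0.0540, 0)
  M3 = (-0.0540, -0.0540, 0)
rvec = (-0.0473, -0.3203, -0.0257), |rvec| = θ = 0.32479 rad = 18.609°
Rodrigues: sinθ=0.31911, 1−cosθ=0.05228; R = I + sinθ·[k]× + (1−cosθ)·[k]×²:
    [+0.94883 +0.03276 -0.31410]
    [-0.01774 +0.99856 +0.05055]
    [+0.31530 -0.04239 +0.94804]
t = (0.0282, 0.0010, 0.6079) m
M0: Pc = R·M0+t = (-0.02127, +0.05588, +0.58858); u = 492.2·(-0.02127)/0.58858 + 321.7 = 303.9151, v = 544.4·(+0.05588)/0.58858 + 250.1 = 301.7856
M1: Pc = R·M1+t = (+0.08121, +0.05396, +0.62264); u = 492.2·(+0.08121)/0.62264 + 321.7 = 385.8937, v = 544.4·(+0.05396)/0.62264 + 250.1 = 297.2835
M2: Pc = R·M2+t = (+0.07767, -0.05388, +0.62722); u = 492.2·(+0.07767)/0.62722 + 321.7 = 382.6487, v = 544.4·(-0.05388)/0.62722 + 250.1 = 203.3337
M3: Pc = R·M3+t = (-0.02481, -0.05196, +0.59316); u = 492.2·(-0.02481)/0.59316 + 321.7 = 301.1166, v = 544.4·(-0.05196)/0.59316 + 250.1 = 202.4075

c0=(303.92, 301.79) c1=(385.89, 297.28) c2=(382.65, 203.33) c3=(301.12, 202.41)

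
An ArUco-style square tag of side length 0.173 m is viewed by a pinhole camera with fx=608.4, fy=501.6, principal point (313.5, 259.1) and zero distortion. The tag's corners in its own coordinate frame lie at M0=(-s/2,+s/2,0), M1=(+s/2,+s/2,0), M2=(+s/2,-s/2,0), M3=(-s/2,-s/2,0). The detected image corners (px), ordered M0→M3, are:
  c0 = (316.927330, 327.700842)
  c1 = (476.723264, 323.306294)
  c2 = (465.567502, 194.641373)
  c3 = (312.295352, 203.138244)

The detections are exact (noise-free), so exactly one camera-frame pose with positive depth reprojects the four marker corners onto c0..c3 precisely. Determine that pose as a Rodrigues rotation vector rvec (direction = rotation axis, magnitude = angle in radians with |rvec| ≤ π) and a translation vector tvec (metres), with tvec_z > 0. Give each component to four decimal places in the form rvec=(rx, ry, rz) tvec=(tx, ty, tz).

Intrinsics K: fx=608.4, fy=501.6, cx=313.5, cy=259.1
Marker side s = 0.173 m; corners in marker frame (Z=0):
  M0 = (-0.0865, +0.0865, 0)
  M1 = (+0.0865, +0.0865, 0)
  M2 = (+0.0865, -0.0865, 0)
  M3 = (-0.0865, -0.0865, 0)
Detected image corners:
  c0 = (316.927330, 327.700842) px
  c1 = (476.723264, 323.306294) px
  c2 = (465.567502, 194.641373) px
  c3 = (312.295352, 203.138244) px
Planar DLT: solve 8×8 A·h = b for H (H[2,2]=1):
  H  [+826.24679 -45.39799 +391.45203]
  H  [-89.68232 +671.13473 +260.98794]
  H  [-0.19904 -0.23087 +1.00000]
B = K⁻¹H; ‖b₁‖=1.476082, ‖b₂‖=1.476082; λ = 2/(‖b₁‖+‖b₂‖) = 0.677469, sign → tz>0 ⇒ λ=+0.677469
r₁ = λ·B[:,0] = (+0.98953,-0.05147,-0.13484); r₂ = λ·B[:,1] = (+0.03004,+0.98724,-0.15641)
r₃ = r₁×r₂ = (+0.14117,+0.15072,+0.97845); SVD([r₁ r₂ r₃]) → R = UVᵀ:
  R  [+0.98953 +0.03004 +0.14117]
  R  [-0.05147 +0.98724 +0.15072]
  R  [-0.13484 -0.15641 +0.97845]
t = (+0.08680, +0.00255, +0.67747) m
tr R = 2.955210; θ = arccos((tr R − 1)/2) = 0.212033 rad = 12.149°
axis k = ((R−Rᵀ)₃₂, (R−Rᵀ)₁₃, (R−Rᵀ)₂₁) / (2 sinθ) = (-0.729688, +0.655779, -0.193672)
rvec = θ·k = (-0.154718, +0.139046, -0.041065)

rvec=(-0.1547, 0.1390, -0.0411) tvec=(0.0868, 0.0025, 0.6775)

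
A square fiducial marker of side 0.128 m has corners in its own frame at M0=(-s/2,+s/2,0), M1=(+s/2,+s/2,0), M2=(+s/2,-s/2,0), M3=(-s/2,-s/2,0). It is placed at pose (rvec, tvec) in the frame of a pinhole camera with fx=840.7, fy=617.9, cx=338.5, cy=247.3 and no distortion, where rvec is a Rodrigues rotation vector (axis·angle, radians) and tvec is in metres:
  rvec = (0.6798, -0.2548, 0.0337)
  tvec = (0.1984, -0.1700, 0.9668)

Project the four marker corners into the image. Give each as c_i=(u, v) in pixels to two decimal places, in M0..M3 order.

c0=(448.09, 174.42) c1=(546.72, 172.62) c2=(577.14, 101.07) c3=(471.01, 100.57)

Intrinsics K: fx=840.7, fy=617.9, cx=338.5, cy=247.3
Marker side s = 0.128 m; corners in marker frame (Z=0):
  M0 = (-0.0640, +0.0640, 0)
  M1 = (+0.0640, +0.0640, 0)
  M2 = (+0.0640, -0.0640, 0)
  M3 = (-0.0640, -0.0640, 0)
rvec = (0.6798, -0.2548, 0.0337), |rvec| = θ = 0.72676 rad = 41.641°
Rodrigues: sinθ=0.66446, 1−cosθ=0.25267; R = I + sinθ·[k]× + (1−cosθ)·[k]×²:
    [+0.96840 -0.11367 -0.22200]
    [-0.05205 +0.77839 -0.62562]
    [+0.24391 +0.61741 +0.74787]
t = (0.1984, -0.1700, 0.9668) m
M0: Pc = R·M0+t = (+0.12915, -0.11685, +0.99070); u = 840.7·(+0.12915)/0.99070 + 338.5 = 448.0931, v = 617.9·(-0.11685)/0.99070 + 247.3 = 174.4196
M1: Pc = R·M1+t = (+0.25310, -0.12351, +1.02192); u = 840.7·(+0.25310)/1.02192 + 338.5 = 546.7182, v = 617.9·(-0.12351)/1.02192 + 247.3 = 172.6178
M2: Pc = R·M2+t = (+0.26765, -0.22315, +0.94290); u = 840.7·(+0.26765)/0.94290 + 338.5 = 577.1429, v = 617.9·(-0.22315)/0.94290 + 247.3 = 101.0664
M3: Pc = R·M3+t = (+0.14370, -0.21649, +0.91168); u = 840.7·(+0.14370)/0.91168 + 338.5 = 471.0104, v = 617.9·(-0.21649)/0.91168 + 247.3 = 100.5741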